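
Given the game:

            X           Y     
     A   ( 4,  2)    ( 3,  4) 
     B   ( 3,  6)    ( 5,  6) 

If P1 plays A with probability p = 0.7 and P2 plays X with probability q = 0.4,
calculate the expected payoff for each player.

E[P1] = 3.64, E[P2] = 4.04

Work:
E[P1] = p·q·π₁(A,X) + p·(1-q)·π₁(A,Y) + (1-p)·q·π₁(B,X) + (1-p)·(1-q)·π₁(B,Y)
= 0.7·0.4·4 + 0.7·0.6·3 + 0.3·0.4·3 + 0.3·0.6·5
= 3.64

E[P2] = 4.04 (similar calculation)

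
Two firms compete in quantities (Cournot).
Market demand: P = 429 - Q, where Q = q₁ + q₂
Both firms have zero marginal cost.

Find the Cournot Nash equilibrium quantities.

q₁* = q₂* = 143.0; P* = 143.0

Work:
Profit: π_i = P·q_i = (a - q_i - q_j)·q_i
FOC: ∂π_i/∂q_i = a - 2q_i - q_j = 0
Reaction function: q_i = (429 - q_j)/2
Symmetry: q* = 429/3 = 143.0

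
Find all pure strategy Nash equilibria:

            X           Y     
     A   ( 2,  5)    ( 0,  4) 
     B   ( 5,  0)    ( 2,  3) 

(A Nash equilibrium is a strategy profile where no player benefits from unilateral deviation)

Nash equilibrium: (B, Y)

Work:
Best responses:
  P1 vs X: payoffs [2, 5] → best response B (payoff 5)
  P1 vs Y: payoffs [0, 2] → best response B (payoff 2)
  P2 vs A: payoffs [5, 4] → best response X (payoff 5)
  P2 vs B: payoffs [0, 3] → best response Y (payoff 3)
Mutual best responses: (B,Y) → Nash equilibria.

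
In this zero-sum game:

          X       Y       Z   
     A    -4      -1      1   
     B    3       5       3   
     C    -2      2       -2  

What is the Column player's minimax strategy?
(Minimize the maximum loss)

Column should play X or Z (all achieve the minimum), value = 3

Work:
Column player minimizes Row's maximum payoff:
Column X: max payoff to Row = 3
Column Y: max payoff to Row = 5
Column Z: max payoff to Row = 3
Minimum is 3, achieved by columns X, Z (tied).
Each of X or Z is a minimax strategy.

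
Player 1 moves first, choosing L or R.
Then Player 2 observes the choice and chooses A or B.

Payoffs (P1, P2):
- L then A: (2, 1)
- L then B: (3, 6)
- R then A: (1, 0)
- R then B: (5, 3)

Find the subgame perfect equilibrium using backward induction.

P1 plays R, P2 plays B after L and B after R; Payoff (5, 3)

Work:
Backward induction:
After L: P2 chooses B → P1 gets 3
After R: P2 chooses B → P1 gets 5
P1 chooses R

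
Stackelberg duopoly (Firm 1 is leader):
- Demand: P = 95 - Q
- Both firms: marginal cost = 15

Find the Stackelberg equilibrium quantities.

q₁* (leader) = 40.0, q₂* (follower) = 20.0

Work:
Follower's reaction: q₂ = (a - c - q₁)/2
Leader substitutes: π₁ = q₁·(a - q₁ - (a-c-q₁)/2 - c)
FOC: q₁* = (95 - 15)/2 = 40.00
Then: q₂* = (95 - 15 - 40.0)/2 = 20.00
Leader has first-mover advantage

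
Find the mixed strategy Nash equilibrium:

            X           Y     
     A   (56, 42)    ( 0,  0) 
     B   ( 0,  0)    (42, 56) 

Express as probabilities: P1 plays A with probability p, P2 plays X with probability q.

p = 0.5714, q = 0.4286

Work:
Find probabilities that make opponent indifferent:
P2 chooses q to make P1 indifferent between A and B
P1 chooses p to make P2 indifferent between X and Y
Mixed NE: P1 plays (A: 0.5714, B: 0.4286), P2 plays (X: 0.4286, Y: 0.5714)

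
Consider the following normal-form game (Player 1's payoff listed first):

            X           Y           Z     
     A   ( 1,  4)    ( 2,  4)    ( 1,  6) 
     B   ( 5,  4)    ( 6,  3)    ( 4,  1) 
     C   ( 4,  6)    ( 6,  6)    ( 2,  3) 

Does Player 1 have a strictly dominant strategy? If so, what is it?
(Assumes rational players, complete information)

No strictly dominant strategy exists for Player 1

Work:
A strategy strictly dominates another if it gives a strictly higher payoff against every opponent action. Compare each pair of P1's strategies column-by-column:
  A vs B: [1 vs 5, 2 vs 6, 1 vs 4] → A does not strictly dominate B (column X: 1 ≤ 5)
  A vs C: [1 vs 4, 2 vs 6, 1 vs 2] → A does not strictly dominate C (column X: 1 ≤ 4)
  B vs A: [5 vs 1, 6 vs 2, 4 vs 1] → B strictly dominates A
  B vs C: [5 vs 4, 6 vs 6, 4 vs 2] → B does not strictly dominate C (column Y: 6 ≤ 6)
  C vs A: [4 vs 1, 6 vs 2, 2 vs 1] → C strictly dominates A
  C vs B: [4 vs 5, 6 vs 6, 2 vs 4] → C does not strictly dominate B (column X: 4 ≤ 5)
No single strategy strictly dominates all others → no strictly dominant strategy.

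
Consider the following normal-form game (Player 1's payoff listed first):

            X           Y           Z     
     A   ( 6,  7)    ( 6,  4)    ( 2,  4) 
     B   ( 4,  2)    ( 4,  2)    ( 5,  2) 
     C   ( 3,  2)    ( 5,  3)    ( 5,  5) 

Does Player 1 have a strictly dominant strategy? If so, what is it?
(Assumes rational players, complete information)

No strictly dominant strategy exists for Player 1

Work:
A strategy strictly dominates another if it gives a strictly higher payoff against every opponent action. Compare each pair of P1's strategies column-by-column:
  A vs B: [6 vs 4, 6 vs 4, 2 vs 5] → A does not strictly dominate B (column Z: 2 ≤ 5)
  A vs C: [6 vs 3, 6 vs 5, 2 vs 5] → A does not strictly dominate C (column Z: 2 ≤ 5)
  B vs A: [4 vs 6, 4 vs 6, 5 vs 2] → B does not strictly dominate A (column X: 4 ≤ 6)
  B vs C: [4 vs 3, 4 vs 5, 5 vs 5] → B does not strictly dominate C (column Y: 4 ≤ 5)
  C vs A: [3 vs 6, 5 vs 6, 5 vs 2] → C does not strictly dominate A (column X: 3 ≤ 6)
  C vs B: [3 vs 4, 5 vs 4, 5 vs 5] → C does not strictly dominate B (column X: 3 ≤ 4)
No single strategy strictly dominates all others → no strictly dominant strategy.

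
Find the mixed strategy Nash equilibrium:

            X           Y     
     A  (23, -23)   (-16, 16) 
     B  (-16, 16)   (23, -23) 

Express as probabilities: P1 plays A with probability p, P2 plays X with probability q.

p = 0.5, q = 0.5

Work:
Find probabilities that make opponent indifferent:
P2 chooses q to make P1 indifferent between A and B
P1 chooses p to make P2 indifferent between X and Y
Mixed NE: P1 plays (A: 0.5, B: 0.5), P2 plays (X: 0.5, Y: 0.5)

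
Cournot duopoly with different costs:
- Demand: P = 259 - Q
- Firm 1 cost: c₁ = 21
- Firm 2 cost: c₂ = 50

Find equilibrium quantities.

q₁* = 89.0, q₂* = 60.0

Work:
Reaction: q₁ = (259 - 21 - q₂)/2
Reaction: q₂ = (259 - 50 - q₁)/2
Solve simultaneously:
q₁* = (259 - 2×21 + 50)/3 = 89.0
q₂* = (259 - 2×50 + 21)/3 = 60.0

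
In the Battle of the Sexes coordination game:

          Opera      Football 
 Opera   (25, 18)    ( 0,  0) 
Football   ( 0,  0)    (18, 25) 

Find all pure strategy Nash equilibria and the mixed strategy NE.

Pure NE: (Opera, Opera) and (Football, Football); Mixed NE: p = 0.5814, q = 0.4186

Work:
Check pure NE:
(Opera, Opera): (25, 18) - no unilateral deviation beneficial
(Football, Football): (18, 25) - no unilateral deviation beneficial
Mixed NE: P1 plays Opera with p = 0.5814, P2 plays Opera with q = 0.4186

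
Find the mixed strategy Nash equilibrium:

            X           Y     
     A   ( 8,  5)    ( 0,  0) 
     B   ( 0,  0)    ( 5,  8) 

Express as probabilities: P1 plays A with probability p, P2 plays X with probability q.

p = 0.6154, q = 0.3846

Work:
Find probabilities that make opponent indifferent:
P2 chooses q to make P1 indifferent between A and B
P1 chooses p to make P2 indifferent between X and Y
Mixed NE: P1 plays (A: 0.6154, B: 0.3846), P2 plays (X: 0.3846, Y: 0.6154)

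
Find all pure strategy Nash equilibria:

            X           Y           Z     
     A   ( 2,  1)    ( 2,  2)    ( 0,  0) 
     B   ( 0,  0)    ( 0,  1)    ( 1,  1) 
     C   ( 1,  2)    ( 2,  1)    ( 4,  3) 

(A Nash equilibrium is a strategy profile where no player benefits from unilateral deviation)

Nash equilibrium: (A, Y), (C, Z)

Work:
Best responses:
  P1 vs X: payoffs [2, 0, 1] → best response A (payoff 2)
  P1 vs Y: payoffs [2, 0, 2] → best response A/C (payoff 2)
  P1 vs Z: payoffs [0, 1, 4] → best response C (payoff 4)
  P2 vs A: payoffs [1, 2, 0] → best response Y (payoff 2)
  P2 vs B: payoffs [0, 1, 1] → best response Y/Z (payoff 1)
  P2 vs C: payoffs [2, 1, 3] → best response Z (payoff 3)
Mutual best responses: (A,Y), (C,Z) → Nash equilibria.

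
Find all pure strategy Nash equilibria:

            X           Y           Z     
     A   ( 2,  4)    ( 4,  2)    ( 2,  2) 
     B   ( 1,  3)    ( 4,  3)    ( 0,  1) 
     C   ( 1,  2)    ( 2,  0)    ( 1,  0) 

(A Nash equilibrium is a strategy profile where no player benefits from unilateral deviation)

Nash equilibrium: (A, X), (B, Y)

Work:
Best responses:
  P1 vs X: payoffs [2, 1, 1] → best response A (payoff 2)
  P1 vs Y: payoffs [4, 4, 2] → best response A/B (payoff 4)
  P1 vs Z: payoffs [2, 0, 1] → best response A (payoff 2)
  P2 vs A: payoffs [4, 2, 2] → best response X (payoff 4)
  P2 vs B: payoffs [3, 3, 1] → best response X/Y (payoff 3)
  P2 vs C: payoffs [2, 0, 0] → best response X (payoff 2)
Mutual best responses: (A,X), (B,Y) → Nash equilibria.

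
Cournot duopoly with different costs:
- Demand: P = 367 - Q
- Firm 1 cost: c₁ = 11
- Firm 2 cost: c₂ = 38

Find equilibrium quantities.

q₁* = 127.67, q₂* = 100.67

Work:
Reaction: q₁ = (367 - 11 - q₂)/2
Reaction: q₂ = (367 - 38 - q₁)/2
Solve simultaneously:
q₁* = (367 - 2×11 + 38)/3 = 127.67
q₂* = (367 - 2×38 + 11)/3 = 100.67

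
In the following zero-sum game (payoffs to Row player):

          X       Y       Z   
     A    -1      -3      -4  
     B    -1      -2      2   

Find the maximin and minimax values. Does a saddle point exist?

Maximin = -2, Minimax = -2, Saddle: True

Work:
Row minimums: [-4, -2] → maximin = -2
Column maximums: [-1, -2, 2] → minimax = -2
Saddle point exists! Game value = -2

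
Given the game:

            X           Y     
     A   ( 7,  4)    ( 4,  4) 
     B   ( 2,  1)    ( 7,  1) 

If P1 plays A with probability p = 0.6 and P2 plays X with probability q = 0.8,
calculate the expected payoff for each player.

E[P1] = 5.04, E[P2] = 2.8

Work:
E[P1] = p·q·π₁(A,X) + p·(1-q)·π₁(A,Y) + (1-p)·q·π₁(B,X) + (1-p)·(1-q)·π₁(B,Y)
= 0.6·0.8·7 + 0.6·0.2·4 + 0.4·0.8·2 + 0.4·0.2·7
= 5.04

E[P2] = 2.8 (similar calculation)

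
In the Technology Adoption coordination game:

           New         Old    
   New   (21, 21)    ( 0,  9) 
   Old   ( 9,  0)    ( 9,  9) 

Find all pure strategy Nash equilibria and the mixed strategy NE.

Pure NE: (New, New) and (Old, Old); Mixed NE: p = 0.4286, q = 0.4286

Work:
Check pure NE:
(New, New): (21, 21) - no unilateral deviation beneficial
(Old, Old): (9, 9) - no unilateral deviation beneficial
Mixed NE: P1 plays New with p = 0.4286, P2 plays New with q = 0.4286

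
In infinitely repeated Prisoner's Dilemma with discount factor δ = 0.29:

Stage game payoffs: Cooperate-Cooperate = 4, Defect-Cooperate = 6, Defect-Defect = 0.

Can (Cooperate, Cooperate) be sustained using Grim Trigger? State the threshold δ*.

δ* = 0.3333; since δ = 0.29 < 0.3333, cooperation cannot be sustained

Work:
For Grim Trigger:
Cooperate forever: 4/(1-δ)
Defect then punished: 6 + 0·δ/(1-δ)
Need: 4/(1-δ) ≥ 6 + 0·δ/(1-δ)
Solving: δ ≥ (T-R)/(T-P) = (6-4)/(6-0) = 0.3333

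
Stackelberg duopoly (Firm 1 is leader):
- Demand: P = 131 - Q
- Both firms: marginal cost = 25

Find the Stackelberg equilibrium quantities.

q₁* (leader) = 53.0, q₂* (follower) = 26.5

Work:
Follower's reaction: q₂ = (a - c - q₁)/2
Leader substitutes: π₁ = q₁·(a - q₁ - (a-c-q₁)/2 - c)
FOC: q₁* = (131 - 25)/2 = 53.00
Then: q₂* = (131 - 25 - 53.0)/2 = 26.50
Leader has first-mover advantage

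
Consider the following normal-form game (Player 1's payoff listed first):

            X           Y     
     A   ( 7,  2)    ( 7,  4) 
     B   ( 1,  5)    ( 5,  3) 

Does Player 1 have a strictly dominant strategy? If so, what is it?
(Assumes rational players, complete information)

Yes, Player 1's strictly dominant strategy is A

Work:
A strategy strictly dominates another if it gives a strictly higher payoff against every opponent action. Compare each pair of P1's strategies column-by-column:
  A vs B: [7 vs 1, 7 vs 5] → A strictly dominates B
  B vs A: [1 vs 7, 5 vs 7] → B does not strictly dominate A (column X: 1 ≤ 7)
A strictly dominates every other strategy → strictly dominant.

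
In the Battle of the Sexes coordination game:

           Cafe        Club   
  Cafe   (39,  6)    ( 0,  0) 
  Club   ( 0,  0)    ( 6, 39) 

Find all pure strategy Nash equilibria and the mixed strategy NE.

Pure NE: (Cafe, Cafe) and (Club, Club); Mixed NE: p = 0.8667, q = 0.1333

Work:
Check pure NE:
(Cafe, Cafe): (39, 6) - no unilateral deviation beneficial
(Club, Club): (6, 39) - no unilateral deviation beneficial
Mixed NE: P1 plays Cafe with p = 0.8667, P2 plays Cafe with q = 0.1333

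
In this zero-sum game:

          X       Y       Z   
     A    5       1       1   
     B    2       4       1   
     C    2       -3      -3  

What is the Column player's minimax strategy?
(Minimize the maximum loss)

Column should play Z, value = 1

Work:
Column player minimizes Row's maximum payoff:
Column X: max payoff to Row = 5
Column Y: max payoff to Row = 4
Column Z: max payoff to Row = 1
Minimum is 1, achieved by column Z.
Minimax strategy: Z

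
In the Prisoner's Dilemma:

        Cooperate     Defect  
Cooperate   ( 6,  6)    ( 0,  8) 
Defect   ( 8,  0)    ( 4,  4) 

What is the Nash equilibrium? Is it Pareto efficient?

(Defect, Defect) is NE; not Pareto efficient

Work:
Defect dominates Cooperate for both players:
If P2 cooperates: Defect (8) > Cooperate (6)
If P2 defects: Defect (4) > Cooperate (0)
NE: (Defect, Defect) with payoff (4, 4)
But (Cooperate, Cooperate) = (6, 6) Pareto dominates (4, 4)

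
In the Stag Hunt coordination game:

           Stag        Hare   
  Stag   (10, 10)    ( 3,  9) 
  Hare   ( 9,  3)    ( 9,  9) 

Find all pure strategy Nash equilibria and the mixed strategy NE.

Pure NE: (Stag, Stag) and (Hare, Hare); Mixed NE: p = 0.8571, q = 0.8571

Work:
Check pure NE:
(Stag, Stag): (10, 10) - no unilateral deviation beneficial
(Hare, Hare): (9, 9) - no unilateral deviation beneficial
Mixed NE: P1 plays Stag with p = 0.8571, P2 plays Stag with q = 0.8571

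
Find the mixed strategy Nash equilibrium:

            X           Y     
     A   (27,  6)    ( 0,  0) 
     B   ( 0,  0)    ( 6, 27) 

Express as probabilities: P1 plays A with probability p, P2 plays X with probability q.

p = 0.8182, q = 0.1818

Work:
Find probabilities that make opponent indifferent:
P2 chooses q to make P1 indifferent between A and B
P1 chooses p to make P2 indifferent between X and Y
Mixed NE: P1 plays (A: 0.8182, B: 0.1818), P2 plays (X: 0.1818, Y: 0.8182)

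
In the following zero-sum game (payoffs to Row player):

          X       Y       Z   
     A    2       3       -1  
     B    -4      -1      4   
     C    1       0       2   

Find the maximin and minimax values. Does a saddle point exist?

Maximin = 0, Minimax = 2, Saddle: False

Work:
Row minimums: [-1, -4, 0] → maximin = 0
Column maximums: [2, 3, 4] → minimax = 2
No saddle point (maximin ≠ minimax). Mixed strategy needed.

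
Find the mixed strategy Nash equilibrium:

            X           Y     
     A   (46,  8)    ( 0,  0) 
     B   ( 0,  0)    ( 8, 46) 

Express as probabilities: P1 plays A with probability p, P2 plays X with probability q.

p = 0.8519, q = 0.1481

Work:
Find probabilities that make opponent indifferent:
P2 chooses q to make P1 indifferent between A and B
P1 chooses p to make P2 indifferent between X and Y
Mixed NE: P1 plays (A: 0.8519, B: 0.1481), P2 plays (X: 0.1481, Y: 0.8519)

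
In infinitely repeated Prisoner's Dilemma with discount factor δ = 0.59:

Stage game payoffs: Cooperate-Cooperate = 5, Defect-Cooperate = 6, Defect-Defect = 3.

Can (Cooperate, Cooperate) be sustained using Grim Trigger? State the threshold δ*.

δ* = 0.3333; since δ = 0.59 ≥ 0.3333, cooperation can be sustained

Work:
For Grim Trigger:
Cooperate forever: 5/(1-δ)
Defect then punished: 6 + 3·δ/(1-δ)
Need: 5/(1-δ) ≥ 6 + 3·δ/(1-δ)
Solving: δ ≥ (T-R)/(T-P) = (6-5)/(6-3) = 0.3333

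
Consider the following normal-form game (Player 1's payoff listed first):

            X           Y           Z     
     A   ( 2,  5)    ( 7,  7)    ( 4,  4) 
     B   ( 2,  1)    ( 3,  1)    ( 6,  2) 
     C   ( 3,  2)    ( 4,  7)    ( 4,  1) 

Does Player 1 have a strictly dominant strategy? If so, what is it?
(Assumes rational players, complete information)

No strictly dominant strategy exists for Player 1

Work:
A strategy strictly dominates another if it gives a strictly higher payoff against every opponent action. Compare each pair of P1's strategies column-by-column:
  A vs B: [2 vs 2, 7 vs 3, 4 vs 6] → A does not strictly dominate B (column X: 2 ≤ 2)
  A vs C: [2 vs 3, 7 vs 4, 4 vs 4] → A does not strictly dominate C (column X: 2 ≤ 3)
  B vs A: [2 vs 2, 3 vs 7, 6 vs 4] → B does not strictly dominate A (column X: 2 ≤ 2)
  B vs C: [2 vs 3, 3 vs 4, 6 vs 4] → B does not strictly dominate C (column X: 2 ≤ 3)
  C vs A: [3 vs 2, 4 vs 7, 4 vs 4] → C does not strictly dominate A (column Y: 4 ≤ 7)
  C vs B: [3 vs 2, 4 vs 3, 4 vs 6] → C does not strictly dominate B (column Z: 4 ≤ 6)
No single strategy strictly dominates all others → no strictly dominant strategy.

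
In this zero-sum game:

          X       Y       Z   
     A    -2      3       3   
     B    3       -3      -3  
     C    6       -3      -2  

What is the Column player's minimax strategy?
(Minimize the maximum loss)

Column should play Y or Z (all achieve the minimum), value = 3

Work:
Column player minimizes Row's maximum payoff:
Column X: max payoff to Row = 6
Column Y: max payoff to Row = 3
Column Z: max payoff to Row = 3
Minimum is 3, achieved by columns Y, Z (tied).
Each of Y or Z is a minimax strategy.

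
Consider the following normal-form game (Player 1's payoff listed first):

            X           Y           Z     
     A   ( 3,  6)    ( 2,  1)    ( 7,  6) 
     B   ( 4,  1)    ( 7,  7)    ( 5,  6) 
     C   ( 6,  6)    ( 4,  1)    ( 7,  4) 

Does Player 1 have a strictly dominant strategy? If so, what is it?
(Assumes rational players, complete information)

No strictly dominant strategy exists for Player 1

Work:
A strategy strictly dominates another if it gives a strictly higher payoff against every opponent action. Compare each pair of P1's strategies column-by-column:
  A vs B: [3 vs 4, 2 vs 7, 7 vs 5] → A does not strictly dominate B (column X: 3 ≤ 4)
  A vs C: [3 vs 6, 2 vs 4, 7 vs 7] → A does not strictly dominate C (column X: 3 ≤ 6)
  B vs A: [4 vs 3, 7 vs 2, 5 vs 7] → B does not strictly dominate A (column Z: 5 ≤ 7)
  B vs C: [4 vs 6, 7 vs 4, 5 vs 7] → B does not strictly dominate C (column X: 4 ≤ 6)
  C vs A: [6 vs 3, 4 vs 2, 7 vs 7] → C does not strictly dominate A (column Z: 7 ≤ 7)
  C vs B: [6 vs 4, 4 vs 7, 7 vs 5] → C does not strictly dominate B (column Y: 4 ≤ 7)
No single strategy strictly dominates all others → no strictly dominant strategy.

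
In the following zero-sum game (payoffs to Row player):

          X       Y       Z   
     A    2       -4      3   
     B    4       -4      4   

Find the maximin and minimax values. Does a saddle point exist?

Maximin = -4, Minimax = -4, Saddle: True

Work:
Row minimums: [-4, -4] → maximin = -4
Column maximums: [4, -4, 4] → minimax = -4
Saddle point exists! Game value = -4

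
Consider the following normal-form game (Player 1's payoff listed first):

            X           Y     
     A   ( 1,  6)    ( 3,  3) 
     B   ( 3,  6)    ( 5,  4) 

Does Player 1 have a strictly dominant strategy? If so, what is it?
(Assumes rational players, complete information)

Yes, Player 1's strictly dominant strategy is B

Work:
A strategy strictly dominates another if it gives a strictly higher payoff against every opponent action. Compare each pair of P1's strategies column-by-column:
  A vs B: [1 vs 3, 3 vs 5] → A does not strictly dominate B (column X: 1 ≤ 3)
  B vs A: [3 vs 1, 5 vs 3] → B strictly dominates A
B strictly dominates every other strategy → strictly dominant.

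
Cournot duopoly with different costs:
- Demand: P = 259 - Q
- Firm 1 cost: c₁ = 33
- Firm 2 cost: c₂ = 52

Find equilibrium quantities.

q₁* = 81.67, q₂* = 62.67

Work:
Reaction: q₁ = (259 - 33 - q₂)/2
Reaction: q₂ = (259 - 52 - q₁)/2
Solve simultaneously:
q₁* = (259 - 2×33 + 52)/3 = 81.67
q₂* = (259 - 2×52 + 33)/3 = 62.67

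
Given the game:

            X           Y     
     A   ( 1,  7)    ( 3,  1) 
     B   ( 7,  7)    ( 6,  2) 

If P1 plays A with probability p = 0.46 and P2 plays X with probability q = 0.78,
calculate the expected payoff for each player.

E[P1] = 4.3236, E[P2] = 5.7988

Work:
E[P1] = p·q·π₁(A,X) + p·(1-q)·π₁(A,Y) + (1-p)·q·π₁(B,X) + (1-p)·(1-q)·π₁(B,Y)
= 0.46·0.78·1 + 0.46·0.22·3 + 0.54·0.78·7 + 0.54·0.22·6
= 4.3236

E[P2] = 5.7988 (similar calculation)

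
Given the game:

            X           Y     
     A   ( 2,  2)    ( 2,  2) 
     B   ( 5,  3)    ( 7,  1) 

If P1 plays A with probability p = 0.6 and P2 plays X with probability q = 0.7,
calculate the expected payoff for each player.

E[P1] = 3.44, E[P2] = 2.16

Work:
E[P1] = p·q·π₁(A,X) + p·(1-q)·π₁(A,Y) + (1-p)·q·π₁(B,X) + (1-p)·(1-q)·π₁(B,Y)
= 0.6·0.7·2 + 0.6·0.3·2 + 0.4·0.7·5 + 0.4·0.3·7
= 3.44

E[P2] = 2.16 (similar calculation)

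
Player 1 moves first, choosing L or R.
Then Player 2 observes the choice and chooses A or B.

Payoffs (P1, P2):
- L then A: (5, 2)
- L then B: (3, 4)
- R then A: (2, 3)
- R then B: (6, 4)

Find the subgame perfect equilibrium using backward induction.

P1 plays R, P2 plays B after L and B after R; Payoff (6, 4)

Work:
Backward induction:
After L: P2 chooses B → P1 gets 3
After R: P2 chooses B → P1 gets 6
P1 chooses R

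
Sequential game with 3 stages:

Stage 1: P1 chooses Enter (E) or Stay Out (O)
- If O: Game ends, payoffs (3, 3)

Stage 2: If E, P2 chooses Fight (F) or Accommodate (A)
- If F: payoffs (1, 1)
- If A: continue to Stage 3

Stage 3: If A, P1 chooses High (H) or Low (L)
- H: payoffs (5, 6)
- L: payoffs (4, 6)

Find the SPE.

SPE: (E, A, H); Outcome (5, 6)

Work:
Stage 3: P1 chooses H (5 vs 4)
Stage 2: P2: F->1, A->6 (anticipating H). Choose A
Stage 1: P1: O->3, E->5 (anticipating A, H). Choose E
SPE path: E -> A -> H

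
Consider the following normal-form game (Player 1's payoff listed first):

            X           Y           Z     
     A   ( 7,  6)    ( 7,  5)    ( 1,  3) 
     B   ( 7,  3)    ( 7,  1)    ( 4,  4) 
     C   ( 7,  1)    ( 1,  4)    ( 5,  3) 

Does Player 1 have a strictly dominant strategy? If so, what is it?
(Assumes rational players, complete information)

No strictly dominant strategy exists for Player 1

Work:
A strategy strictly dominates another if it gives a strictly higher payoff against every opponent action. Compare each pair of P1's strategies column-by-column:
  A vs B: [7 vs 7, 7 vs 7, 1 vs 4] → A does not strictly dominate B (column X: 7 ≤ 7)
  A vs C: [7 vs 7, 7 vs 1, 1 vs 5] → A does not strictly dominate C (column X: 7 ≤ 7)
  B vs A: [7 vs 7, 7 vs 7, 4 vs 1] → B does not strictly dominate A (column X: 7 ≤ 7)
  B vs C: [7 vs 7, 7 vs 1, 4 vs 5] → B does not strictly dominate C (column X: 7 ≤ 7)
  C vs A: [7 vs 7, 1 vs 7, 5 vs 1] → C does not strictly dominate A (column X: 7 ≤ 7)
  C vs B: [7 vs 7, 1 vs 7, 5 vs 4] → C does not strictly dominate B (column X: 7 ≤ 7)
No single strategy strictly dominates all others → no strictly dominant strategy.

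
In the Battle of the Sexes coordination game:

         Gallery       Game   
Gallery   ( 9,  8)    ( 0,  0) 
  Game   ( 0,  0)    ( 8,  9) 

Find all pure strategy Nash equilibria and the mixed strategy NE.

Pure NE: (Gallery, Gallery) and (Game, Game); Mixed NE: p = 0.5294, q = 0.4706

Work:
Check pure NE:
(Gallery, Gallery): (9, 8) - no unilateral deviation beneficial
(Game, Game): (8, 9) - no unilateral deviation beneficial
Mixed NE: P1 plays Gallery with p = 0.5294, P2 plays Gallery with q = 0.4706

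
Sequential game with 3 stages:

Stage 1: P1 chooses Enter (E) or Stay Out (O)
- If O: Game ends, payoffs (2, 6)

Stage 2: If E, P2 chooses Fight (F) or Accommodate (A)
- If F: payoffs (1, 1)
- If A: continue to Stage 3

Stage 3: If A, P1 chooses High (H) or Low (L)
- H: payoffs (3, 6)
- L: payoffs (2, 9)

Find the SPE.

SPE: (E, A, H); Outcome (3, 6)

Work:
Stage 3: P1 chooses H (3 vs 2)
Stage 2: P2: F->1, A->6 (anticipating H). Choose A
Stage 1: P1: O->2, E->3 (anticipating A, H). Choose E
SPE path: E -> A -> H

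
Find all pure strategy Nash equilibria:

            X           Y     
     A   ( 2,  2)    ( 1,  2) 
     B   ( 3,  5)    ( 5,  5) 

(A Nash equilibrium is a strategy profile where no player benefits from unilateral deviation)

Nash equilibrium: (B, X), (B, Y)

Work:
Best responses:
  P1 vs X: payoffs [2, 3] → best response B (payoff 3)
  P1 vs Y: payoffs [1, 5] → best response B (payoff 5)
  P2 vs A: payoffs [2, 2] → best response X/Y (payoff 2)
  P2 vs B: payoffs [5, 5] → best response X/Y (payoff 5)
Mutual best responses: (B,X), (B,Y) → Nash equilibria.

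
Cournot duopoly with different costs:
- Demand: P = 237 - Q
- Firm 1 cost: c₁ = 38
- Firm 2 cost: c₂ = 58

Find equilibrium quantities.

q₁* = 73.0, q₂* = 53.0

Work:
Reaction: q₁ = (237 - 38 - q₂)/2
Reaction: q₂ = (237 - 58 - q₁)/2
Solve simultaneously:
q₁* = (237 - 2×38 + 58)/3 = 73.0
q₂* = (237 - 2×58 + 38)/3 = 53.0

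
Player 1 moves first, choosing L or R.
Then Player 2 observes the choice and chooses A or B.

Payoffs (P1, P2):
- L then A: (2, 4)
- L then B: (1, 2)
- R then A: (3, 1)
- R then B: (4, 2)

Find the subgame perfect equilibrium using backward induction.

P1 plays R, P2 plays A after L and B after R; Payoff (4, 2)

Work:
Backward induction:
After L: P2 chooses A → P1 gets 2
After R: P2 chooses B → P1 gets 4
P1 chooses R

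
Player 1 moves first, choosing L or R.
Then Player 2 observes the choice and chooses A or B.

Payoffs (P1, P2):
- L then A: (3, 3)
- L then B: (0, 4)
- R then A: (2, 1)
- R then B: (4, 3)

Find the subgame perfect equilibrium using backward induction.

P1 plays R, P2 plays B after L and B after R; Payoff (4, 3)

Work:
Backward induction:
After L: P2 chooses B → P1 gets 0
After R: P2 chooses B → P1 gets 4
P1 chooses R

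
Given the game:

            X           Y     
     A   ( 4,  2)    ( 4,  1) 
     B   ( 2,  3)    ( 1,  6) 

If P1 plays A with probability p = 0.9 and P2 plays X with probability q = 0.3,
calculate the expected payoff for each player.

E[P1] = 3.73, E[P2] = 1.68

Work:
E[P1] = p·q·π₁(A,X) + p·(1-q)·π₁(A,Y) + (1-p)·q·π₁(B,X) + (1-p)·(1-q)·π₁(B,Y)
= 0.9·0.3·4 + 0.9·0.7·4 + 0.1·0.3·2 + 0.1·0.7·1
= 3.73

E[P2] = 1.68 (similar calculation)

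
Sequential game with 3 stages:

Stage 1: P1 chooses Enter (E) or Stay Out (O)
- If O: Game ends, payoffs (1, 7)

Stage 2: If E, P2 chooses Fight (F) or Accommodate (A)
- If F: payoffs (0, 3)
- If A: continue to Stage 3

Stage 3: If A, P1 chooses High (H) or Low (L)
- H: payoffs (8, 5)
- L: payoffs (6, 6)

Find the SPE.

SPE: (E, A, H); Outcome (8, 5)

Work:
Stage 3: P1 chooses H (8 vs 6)
Stage 2: P2: F->3, A->5 (anticipating H). Choose A
Stage 1: P1: O->1, E->8 (anticipating A, H). Choose E
SPE path: E -> A -> H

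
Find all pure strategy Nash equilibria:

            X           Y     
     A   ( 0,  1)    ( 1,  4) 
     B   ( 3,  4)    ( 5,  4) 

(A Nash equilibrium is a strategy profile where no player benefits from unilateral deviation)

Nash equilibrium: (B, X), (B, Y)

Work:
Best responses:
  P1 vs X: payoffs [0, 3] → best response B (payoff 3)
  P1 vs Y: payoffs [1, 5] → best response B (payoff 5)
  P2 vs A: payoffs [1, 4] → best response Y (payoff 4)
  P2 vs B: payoffs [4, 4] → best response X/Y (payoff 4)
Mutual best responses: (B,X), (B,Y) → Nash equilibria.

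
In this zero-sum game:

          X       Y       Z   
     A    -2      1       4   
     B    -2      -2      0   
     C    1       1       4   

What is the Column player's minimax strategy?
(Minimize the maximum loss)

Column should play X or Y (all achieve the minimum), value = 1

Work:
Column player minimizes Row's maximum payoff:
Column X: max payoff to Row = 1
Column Y: max payoff to Row = 1
Column Z: max payoff to Row = 4
Minimum is 1, achieved by columns X, Y (tied).
Each of X or Y is a minimax strategy.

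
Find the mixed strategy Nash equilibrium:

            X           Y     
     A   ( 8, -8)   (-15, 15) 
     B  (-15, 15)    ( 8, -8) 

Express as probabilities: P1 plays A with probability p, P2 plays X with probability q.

p = 0.5, q = 0.5

Work:
Find probabilities that make opponent indifferent:
P2 chooses q to make P1 indifferent between A and B
P1 chooses p to make P2 indifferent between X and Y
Mixed NE: P1 plays (A: 0.5, B: 0.5), P2 plays (X: 0.5, Y: 0.5)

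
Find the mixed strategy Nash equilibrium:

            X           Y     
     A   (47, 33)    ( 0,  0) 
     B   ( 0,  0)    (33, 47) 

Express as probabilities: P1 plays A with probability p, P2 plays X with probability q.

p = 0.5875, q = 0.4125

Work:
Find probabilities that make opponent indifferent:
P2 chooses q to make P1 indifferent between A and B
P1 chooses p to make P2 indifferent between X and Y
Mixed NE: P1 plays (A: 0.5875, B: 0.4125), P2 plays (X: 0.4125, Y: 0.5875)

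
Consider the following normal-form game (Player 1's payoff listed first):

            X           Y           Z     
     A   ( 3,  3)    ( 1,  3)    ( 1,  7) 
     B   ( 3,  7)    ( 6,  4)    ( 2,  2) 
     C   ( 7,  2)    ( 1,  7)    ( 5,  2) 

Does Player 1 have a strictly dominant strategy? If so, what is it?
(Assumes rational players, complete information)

No strictly dominant strategy exists for Player 1

Work:
A strategy strictly dominates another if it gives a strictly higher payoff against every opponent action. Compare each pair of P1's strategies column-by-column:
  A vs B: [3 vs 3, 1 vs 6, 1 vs 2] → A does not strictly dominate B (column X: 3 ≤ 3)
  A vs C: [3 vs 7, 1 vs 1, 1 vs 5] → A does not strictly dominate C (column X: 3 ≤ 7)
  B vs A: [3 vs 3, 6 vs 1, 2 vs 1] → B does not strictly dominate A (column X: 3 ≤ 3)
  B vs C: [3 vs 7, 6 vs 1, 2 vs 5] → B does not strictly dominate C (column X: 3 ≤ 7)
  C vs A: [7 vs 3, 1 vs 1, 5 vs 1] → C does not strictly dominate A (column Y: 1 ≤ 1)
  C vs B: [7 vs 3, 1 vs 6, 5 vs 2] → C does not strictly dominate B (column Y: 1 ≤ 6)
No single strategy strictly dominates all others → no strictly dominant strategy.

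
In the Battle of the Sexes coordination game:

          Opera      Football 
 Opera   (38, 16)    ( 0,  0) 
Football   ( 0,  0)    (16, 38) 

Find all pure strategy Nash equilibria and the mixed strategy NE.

Pure NE: (Opera, Opera) and (Football, Football); Mixed NE: p = 0.7037, q = 0.2963

Work:
Check pure NE:
(Opera, Opera): (38, 16) - no unilateral deviation beneficial
(Football, Football): (16, 38) - no unilateral deviation beneficial
Mixed NE: P1 plays Opera with p = 0.7037, P2 plays Opera with q = 0.2963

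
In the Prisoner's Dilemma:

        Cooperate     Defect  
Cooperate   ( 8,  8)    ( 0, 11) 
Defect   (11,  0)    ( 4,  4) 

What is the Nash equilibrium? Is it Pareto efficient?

(Defect, Defect) is NE; not Pareto efficient

Work:
Defect dominates Cooperate for both players:
If P2 cooperates: Defect (11) > Cooperate (8)
If P2 defects: Defect (4) > Cooperate (0)
NE: (Defect, Defect) with payoff (4, 4)
But (Cooperate, Cooperate) = (8, 8) Pareto dominates (4, 4)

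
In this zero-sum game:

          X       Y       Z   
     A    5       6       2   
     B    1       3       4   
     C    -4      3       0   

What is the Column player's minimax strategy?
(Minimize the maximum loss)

Column should play Z, value = 4

Work:
Column player minimizes Row's maximum payoff:
Column X: max payoff to Row = 5
Column Y: max payoff to Row = 6
Column Z: max payoff to Row = 4
Minimum is 4, achieved by column Z.
Minimax strategy: Z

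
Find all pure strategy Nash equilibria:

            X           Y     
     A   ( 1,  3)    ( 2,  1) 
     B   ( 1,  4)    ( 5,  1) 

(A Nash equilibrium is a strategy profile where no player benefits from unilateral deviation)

Nash equilibrium: (A, X), (B, X)

Work:
Best responses:
  P1 vs X: payoffs [1, 1] → best response A/B (payoff 1)
  P1 vs Y: payoffs [2, 5] → best response B (payoff 5)
  P2 vs A: payoffs [3, 1] → best response X (payoff 3)
  P2 vs B: payoffs [4, 1] → best response X (payoff 4)
Mutual best responses: (A,X), (B,X) → Nash equilibria.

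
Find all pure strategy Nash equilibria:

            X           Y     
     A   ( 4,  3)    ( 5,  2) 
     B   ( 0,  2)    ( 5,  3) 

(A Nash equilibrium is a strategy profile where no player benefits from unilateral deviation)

Nash equilibrium: (A, X), (B, Y)

Work:
Best responses:
  P1 vs X: payoffs [4, 0] → best response A (payoff 4)
  P1 vs Y: payoffs [5, 5] → best response A/B (payoff 5)
  P2 vs A: payoffs [3, 2] → best response X (payoff 3)
  P2 vs B: payoffs [2, 3] → best response Y (payoff 3)
Mutual best responses: (A,X), (B,Y) → Nash equilibria.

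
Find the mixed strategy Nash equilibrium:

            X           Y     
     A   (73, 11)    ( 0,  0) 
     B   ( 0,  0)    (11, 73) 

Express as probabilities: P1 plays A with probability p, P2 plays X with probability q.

p = 0.869, q = 0.131

Work:
Find probabilities that make opponent indifferent:
P2 chooses q to make P1 indifferent between A and B
P1 chooses p to make P2 indifferent between X and Y
Mixed NE: P1 plays (A: 0.869, B: 0.131), P2 plays (X: 0.131, Y: 0.869)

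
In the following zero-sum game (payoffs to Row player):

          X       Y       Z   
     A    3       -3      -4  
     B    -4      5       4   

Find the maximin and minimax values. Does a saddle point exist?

Maximin = -4, Minimax = 3, Saddle: False

Work:
Row minimums: [-4, -4] → maximin = -4
Column maximums: [3, 5, 4] → minimax = 3
No saddle point (maximin ≠ minimax). Mixed strategy needed.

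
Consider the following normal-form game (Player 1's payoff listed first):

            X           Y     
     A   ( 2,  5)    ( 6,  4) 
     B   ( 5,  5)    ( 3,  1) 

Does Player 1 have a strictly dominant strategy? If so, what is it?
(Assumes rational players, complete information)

No strictly dominant strategy exists for Player 1

Work:
A strategy strictly dominates another if it gives a strictly higher payoff against every opponent action. Compare each pair of P1's strategies column-by-column:
  A vs B: [2 vs 5, 6 vs 3] → A does not strictly dominate B (column X: 2 ≤ 5)
  B vs A: [5 vs 2, 3 vs 6] → B does not strictly dominate A (column Y: 3 ≤ 6)
No single strategy strictly dominates all others → no strictly dominant strategy.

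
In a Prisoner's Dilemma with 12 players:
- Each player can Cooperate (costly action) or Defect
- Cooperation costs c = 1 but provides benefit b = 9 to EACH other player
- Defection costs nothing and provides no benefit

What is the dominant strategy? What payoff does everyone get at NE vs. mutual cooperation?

Dominant: Defect; NE payoff = 0; Coop payoff = 98

Work:
Defect dominates (saves cost c = 1, benefit to others is external)
NE: All defect → everyone gets 0
If all cooperate: each receives (11)×9 - 1 = 98
Social dilemma: 98 > 0 but NE gives 0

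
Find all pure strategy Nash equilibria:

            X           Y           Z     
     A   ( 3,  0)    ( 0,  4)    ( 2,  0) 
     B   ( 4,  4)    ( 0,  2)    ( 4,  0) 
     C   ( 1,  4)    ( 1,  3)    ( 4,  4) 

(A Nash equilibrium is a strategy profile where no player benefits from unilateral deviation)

Nash equilibrium: (B, X), (C, Z)

Work:
Best responses:
  P1 vs X: payoffs [3, 4, 1] → best response B (payoff 4)
  P1 vs Y: payoffs [0, 0, 1] → best response C (payoff 1)
  P1 vs Z: payoffs [2, 4, 4] → best response B/C (payoff 4)
  P2 vs A: payoffs [0, 4, 0] → best response Y (payoff 4)
  P2 vs B: payoffs [4, 2, 0] → best response X (payoff 4)
  P2 vs C: payoffs [4, 3, 4] → best response X/Z (payoff 4)
Mutual best responses: (B,X), (C,Z) → Nash equilibria.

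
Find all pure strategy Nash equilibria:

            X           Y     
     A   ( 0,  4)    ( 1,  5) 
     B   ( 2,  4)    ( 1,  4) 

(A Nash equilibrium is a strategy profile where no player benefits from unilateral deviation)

Nash equilibrium: (A, Y), (B, X), (B, Y)

Work:
Best responses:
  P1 vs X: payoffs [0, 2] → best response B (payoff 2)
  P1 vs Y: payoffs [1, 1] → best response A/B (payoff 1)
  P2 vs A: payoffs [4, 5] → best response Y (payoff 5)
  P2 vs B: payoffs [4, 4] → best response X/Y (payoff 4)
Mutual best responses: (A,Y), (B,X), (B,Y) → Nash equilibria.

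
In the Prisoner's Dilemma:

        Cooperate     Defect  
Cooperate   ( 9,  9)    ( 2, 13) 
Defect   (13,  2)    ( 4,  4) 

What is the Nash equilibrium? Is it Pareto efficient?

(Defect, Defect) is NE; not Pareto efficient

Work:
Defect dominates Cooperate for both players:
If P2 cooperates: Defect (13) > Cooperate (9)
If P2 defects: Defect (4) > Cooperate (2)
NE: (Defect, Defect) with payoff (4, 4)
But (Cooperate, Cooperate) = (9, 9) Pareto dominates (4, 4)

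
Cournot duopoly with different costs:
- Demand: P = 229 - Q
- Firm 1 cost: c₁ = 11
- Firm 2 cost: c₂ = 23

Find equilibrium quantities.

q₁* = 76.67, q₂* = 64.67

Work:
Reaction: q₁ = (229 - 11 - q₂)/2
Reaction: q₂ = (229 - 23 - q₁)/2
Solve simultaneously:
q₁* = (229 - 2×11 + 23)/3 = 76.67
q₂* = (229 - 2×23 + 11)/3 = 64.67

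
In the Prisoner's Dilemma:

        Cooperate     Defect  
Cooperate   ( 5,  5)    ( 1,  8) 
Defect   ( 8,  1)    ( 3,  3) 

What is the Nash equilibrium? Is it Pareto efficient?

(Defect, Defect) is NE; not Pareto efficient

Work:
Defect dominates Cooperate for both players:
If P2 cooperates: Defect (8) > Cooperate (5)
If P2 defects: Defect (3) > Cooperate (1)
NE: (Defect, Defect) with payoff (3, 3)
But (Cooperate, Cooperate) = (5, 5) Pareto dominates (3, 3)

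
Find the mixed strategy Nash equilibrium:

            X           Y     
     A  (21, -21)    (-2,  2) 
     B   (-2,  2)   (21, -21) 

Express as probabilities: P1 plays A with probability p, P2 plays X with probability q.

p = 0.5, q = 0.5

Work:
Find probabilities that make opponent indifferent:
P2 chooses q to make P1 indifferent between A and B
P1 chooses p to make P2 indifferent between X and Y
Mixed NE: P1 plays (A: 0.5, B: 0.5), P2 plays (X: 0.5, Y: 0.5)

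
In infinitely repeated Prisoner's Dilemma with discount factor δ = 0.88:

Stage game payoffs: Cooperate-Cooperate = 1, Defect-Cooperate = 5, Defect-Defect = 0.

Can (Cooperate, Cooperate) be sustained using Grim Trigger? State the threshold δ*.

δ* = 0.8; since δ = 0.88 ≥ 0.8, cooperation can be sustained

Work:
For Grim Trigger:
Cooperate forever: 1/(1-δ)
Defect then punished: 5 + 0·δ/(1-δ)
Need: 1/(1-δ) ≥ 5 + 0·δ/(1-δ)
Solving: δ ≥ (T-R)/(T-P) = (5-1)/(5-0) = 0.8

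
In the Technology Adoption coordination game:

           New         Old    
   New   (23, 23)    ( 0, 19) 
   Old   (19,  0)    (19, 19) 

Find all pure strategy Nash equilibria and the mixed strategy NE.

Pure NE: (New, New) and (Old, Old); Mixed NE: p = 0.8261, q = 0.8261

Work:
Check pure NE:
(New, New): (23, 23) - no unilateral deviation beneficial
(Old, Old): (19, 19) - no unilateral deviation beneficial
Mixed NE: P1 plays New with p = 0.8261, P2 plays New with q = 0.8261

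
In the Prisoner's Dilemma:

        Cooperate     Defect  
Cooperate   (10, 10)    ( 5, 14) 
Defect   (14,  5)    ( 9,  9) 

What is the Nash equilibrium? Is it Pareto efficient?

(Defect, Defect) is NE; not Pareto efficient

Work:
Defect dominates Cooperate for both players:
If P2 cooperates: Defect (14) > Cooperate (10)
If P2 defects: Defect (9) > Cooperate (5)
NE: (Defect, Defect) with payoff (9, 9)
But (Cooperate, Cooperate) = (10, 10) Pareto dominates (9, 9)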